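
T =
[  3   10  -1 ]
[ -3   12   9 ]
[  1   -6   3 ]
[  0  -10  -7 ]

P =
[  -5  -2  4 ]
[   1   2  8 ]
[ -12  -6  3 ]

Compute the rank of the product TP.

First compute TP:
[[  7,  20,  89],
 [-81, -24, 111],
 [-47, -32, -35],
 [ 74,  22, -101]]
Now row reduce the product.
R2 ← R2 + (81/7)·R1: [0, 1452/7, 7986/7]
R3 ← R3 + (47/7)·R1: [0, 716/7, 3938/7]
R4 ← R4 − (74/7)·R1: [0, -1326/7, -7293/7]
R3 ← R3 − (179/363)·R2: [0, 0, 0]
R4 ← R4 + (221/242)·R2: [0, 0, 0]
2 nonzero rows, so rank(TP) = 2.

2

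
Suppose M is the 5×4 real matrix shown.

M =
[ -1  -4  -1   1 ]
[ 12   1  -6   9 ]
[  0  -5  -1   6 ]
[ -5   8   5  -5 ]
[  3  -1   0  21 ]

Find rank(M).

4

Row reduce to echelon form.
R2 ← R2 + (12)·R1: [0, -47, -18, 21]
R4 ← R4 − (5)·R1: [0, 28, 10, -10]
R5 ← R5 + (3)·R1: [0, -13, -3, 24]
R3 ← R3 − (5/47)·R2: [0, 0, 43/47, 177/47]
R4 ← R4 + (28/47)·R2: [0, 0, -34/47, 118/47]
R5 ← R5 − (13/47)·R2: [0, 0, 93/47, 855/47]
R4 ← R4 + (34/43)·R3: [0, 0, 0, 236/43]
R5 ← R5 − (93/43)·R3: [0, 0, 0, 432/43]
R5 ← R5 − (108/59)·R4: [0, 0, 0, 0]
Echelon form has 4 nonzero rows, so rank(M) = 4.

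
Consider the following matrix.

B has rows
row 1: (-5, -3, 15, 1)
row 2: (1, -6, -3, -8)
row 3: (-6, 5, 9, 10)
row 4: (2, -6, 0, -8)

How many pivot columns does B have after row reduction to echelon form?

Row reduce to echelon form.
R2 ← R2 + (1/5)·R1: [0, -33/5, 0, -39/5]
R3 ← R3 − (6/5)·R1: [0, 43/5, -9, 44/5]
R4 ← R4 + (2/5)·R1: [0, -36/5, 6, -38/5]
R3 ← R3 + (43/33)·R2: [0, 0, -9, -15/11]
R4 ← R4 − (12/11)·R2: [0, 0, 6, 10/11]
R4 ← R4 + (2/3)·R3: [0, 0, 0, 0]
Echelon form has 3 nonzero rows, so rank(B) = 3.
Each nonzero row contributes one pivot column: 3 pivot columns.

3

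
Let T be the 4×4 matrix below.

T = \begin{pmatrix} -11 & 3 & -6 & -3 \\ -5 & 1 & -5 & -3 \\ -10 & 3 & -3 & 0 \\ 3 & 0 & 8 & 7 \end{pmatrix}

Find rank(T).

3

Row reduce to echelon form.
R2 ← R2 − (5/11)·R1: [0, -4/11, -25/11, -18/11]
R3 ← R3 − (10/11)·R1: [0, 3/11, 27/11, 30/11]
R4 ← R4 + (3/11)·R1: [0, 9/11, 70/11, 68/11]
R3 ← R3 + (3/4)·R2: [0, 0, 3/4, 3/2]
R4 ← R4 + (9/4)·R2: [0, 0, 5/4, 5/2]
R4 ← R4 − (5/3)·R3: [0, 0, 0, 0]
Echelon form has 3 nonzero rows, so rank(T) = 3.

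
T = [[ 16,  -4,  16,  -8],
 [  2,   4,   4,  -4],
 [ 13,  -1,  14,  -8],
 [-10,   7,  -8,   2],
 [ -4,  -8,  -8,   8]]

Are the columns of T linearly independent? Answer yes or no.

Row reduce T to echelon form.
R2 ← R2 − (1/8)·R1: [0, 9/2, 2, -3]
R3 ← R3 − (13/16)·R1: [0, 9/4, 1, -3/2]
R4 ← R4 + (5/8)·R1: [0, 9/2, 2, -3]
R5 ← R5 + (1/4)·R1: [0, -9, -4, 6]
R3 ← R3 − (1/2)·R2: [0, 0, 0, 0]
R4 ← R4 − R2: [0, 0, 0, 0]
R5 ← R5 + (2)·R2: [0, 0, 0, 0]
2 pivots among 4 columns.
Only 2 < 4 pivot columns, so the columns are linearly dependent.

no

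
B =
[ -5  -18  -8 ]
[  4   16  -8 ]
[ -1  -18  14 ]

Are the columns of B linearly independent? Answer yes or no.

Row reduce B to echelon form.
R2 ← R2 + (4/5)·R1: [0, 8/5, -72/5]
R3 ← R3 − (1/5)·R1: [0, -72/5, 78/5]
R3 ← R3 + (9)·R2: [0, 0, -114]
3 pivots among 3 columns.
Every column is a pivot column, so the columns are linearly independent.

yes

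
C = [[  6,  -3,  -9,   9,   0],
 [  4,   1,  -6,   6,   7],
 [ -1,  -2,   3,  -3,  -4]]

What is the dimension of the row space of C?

3

Row reduce to echelon form.
R2 ← R2 − (2/3)·R1: [0, 3, 0, 0, 7]
R3 ← R3 + (1/6)·R1: [0, -5/2, 3/2, -3/2, -4]
R3 ← R3 + (5/6)·R2: [0, 0, 3/2, -3/2, 11/6]
Echelon form has 3 nonzero rows, so rank(C) = 3.
The row space has dimension equal to the rank: 3.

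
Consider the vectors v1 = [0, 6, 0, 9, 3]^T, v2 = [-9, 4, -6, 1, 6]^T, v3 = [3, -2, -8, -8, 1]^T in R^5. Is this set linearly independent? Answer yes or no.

yes

Form the matrix with these vectors as rows and row reduce.
Swap R1 ↔ R2
R3 ← R3 + (1/3)·R1: [0, -2/3, -10, -23/3, 3]
R3 ← R3 + (1/9)·R2: [0, 0, -10, -20/3, 10/3]
3 nonzero rows, so the 3 vectors span a space of dimension 3.
Since 3 = 3, the vectors are linearly independent.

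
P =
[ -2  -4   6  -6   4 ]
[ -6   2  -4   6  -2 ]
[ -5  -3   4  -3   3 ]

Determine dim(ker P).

Row reduce to echelon form.
R2 ← R2 − (3)·R1: [0, 14, -22, 24, -14]
R3 ← R3 − (5/2)·R1: [0, 7, -11, 12, -7]
R3 ← R3 − (1/2)·R2: [0, 0, 0, 0, 0]
2 nonzero rows, so rank(P) = 2.
P has 5 columns; by rank–nullity, nullity = 5 − 2 = 3.

3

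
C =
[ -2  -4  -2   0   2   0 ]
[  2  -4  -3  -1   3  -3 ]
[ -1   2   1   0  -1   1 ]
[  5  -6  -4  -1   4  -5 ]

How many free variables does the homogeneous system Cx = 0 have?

Row reduce to echelon form.
R2 ← R2 + R1: [0, -8, -5, -1, 5, -3]
R3 ← R3 − (1/2)·R1: [0, 4, 2, 0, -2, 1]
R4 ← R4 + (5/2)·R1: [0, -16, -9, -1, 9, -5]
R3 ← R3 + (1/2)·R2: [0, 0, -1/2, -1/2, 1/2, -1/2]
R4 ← R4 − (2)·R2: [0, 0, 1, 1, -1, 1]
R4 ← R4 + (2)·R3: [0, 0, 0, 0, 0, 0]
3 nonzero rows, so rank(C) = 3.
C has 6 columns; by rank–nullity, nullity = 6 − 3 = 3.

3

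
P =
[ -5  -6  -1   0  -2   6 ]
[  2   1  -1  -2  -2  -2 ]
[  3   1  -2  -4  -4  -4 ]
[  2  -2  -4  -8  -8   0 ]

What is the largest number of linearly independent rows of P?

4

Row reduce to echelon form.
R2 ← R2 + (2/5)·R1: [0, -7/5, -7/5, -2, -14/5, 2/5]
R3 ← R3 + (3/5)·R1: [0, -13/5, -13/5, -4, -26/5, -2/5]
R4 ← R4 + (2/5)·R1: [0, -22/5, -22/5, -8, -44/5, 12/5]
R3 ← R3 − (13/7)·R2: [0, 0, 0, -2/7, 0, -8/7]
R4 ← R4 − (22/7)·R2: [0, 0, 0, -12/7, 0, 8/7]
R4 ← R4 − (6)·R3: [0, 0, 0, 0, 0, 8]
Echelon form has 4 nonzero rows, so rank(P) = 4.
The rank gives the maximum number of linearly independent rows: 4.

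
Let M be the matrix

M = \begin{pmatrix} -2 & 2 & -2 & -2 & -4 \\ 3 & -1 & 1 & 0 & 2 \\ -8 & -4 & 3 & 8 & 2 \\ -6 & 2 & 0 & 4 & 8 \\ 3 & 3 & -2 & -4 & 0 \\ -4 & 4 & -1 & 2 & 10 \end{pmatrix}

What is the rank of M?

Row reduce to echelon form.
R2 ← R2 + (3/2)·R1: [0, 2, -2, -3, -4]
R3 ← R3 − (4)·R1: [0, -12, 11, 16, 18]
R4 ← R4 − (3)·R1: [0, -4, 6, 10, 20]
R5 ← R5 + (3/2)·R1: [0, 6, -5, -7, -6]
R6 ← R6 − (2)·R1: [0, 0, 3, 6, 18]
R3 ← R3 + (6)·R2: [0, 0, -1, -2, -6]
R4 ← R4 + (2)·R2: [0, 0, 2, 4, 12]
R5 ← R5 − (3)·R2: [0, 0, 1, 2, 6]
R4 ← R4 + (2)·R3: [0, 0, 0, 0, 0]
R5 ← R5 + R3: [0, 0, 0, 0, 0]
R6 ← R6 + (3)·R3: [0, 0, 0, 0, 0]
Echelon form has 3 nonzero rows, so rank(M) = 3.

3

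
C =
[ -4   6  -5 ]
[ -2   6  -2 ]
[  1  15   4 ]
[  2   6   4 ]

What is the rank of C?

2

Row reduce to echelon form.
R2 ← R2 − (1/2)·R1: [0, 3, 1/2]
R3 ← R3 + (1/4)·R1: [0, 33/2, 11/4]
R4 ← R4 + (1/2)·R1: [0, 9, 3/2]
R3 ← R3 − (11/2)·R2: [0, 0, 0]
R4 ← R4 − (3)·R2: [0, 0, 0]
Echelon form has 2 nonzero rows, so rank(C) = 2.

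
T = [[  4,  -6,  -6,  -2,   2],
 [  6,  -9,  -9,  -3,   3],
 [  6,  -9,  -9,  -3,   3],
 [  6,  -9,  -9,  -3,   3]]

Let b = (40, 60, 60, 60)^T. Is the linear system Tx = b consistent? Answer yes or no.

Row reduce the augmented matrix [T | b].
R2 ← R2 − (3/2)·R1: [0, 0, 0, 0, 0, 0]
R3 ← R3 − (3/2)·R1: [0, 0, 0, 0, 0, 0]
R4 ← R4 − (3/2)·R1: [0, 0, 0, 0, 0, 0]
The echelon form has 1 nonzero rows, and every pivot lies in the first 5 columns, so rank(T) = rank([T|b]) = 1.
The system is consistent.

yes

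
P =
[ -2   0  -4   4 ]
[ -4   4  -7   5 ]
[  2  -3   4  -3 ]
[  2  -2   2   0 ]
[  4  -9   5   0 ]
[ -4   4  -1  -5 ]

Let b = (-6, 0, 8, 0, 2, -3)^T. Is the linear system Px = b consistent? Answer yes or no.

no

Row reduce the augmented matrix [P | b].
R2 ← R2 − (2)·R1: [0, 4, 1, -3, 12]
R3 ← R3 + R1: [0, -3, 0, 1, 2]
R4 ← R4 + R1: [0, -2, -2, 4, -6]
R5 ← R5 + (2)·R1: [0, -9, -3, 8, -10]
R6 ← R6 − (2)·R1: [0, 4, 7, -13, 9]
R3 ← R3 + (3/4)·R2: [0, 0, 3/4, -5/4, 11]
R4 ← R4 + (1/2)·R2: [0, 0, -3/2, 5/2, 0]
R5 ← R5 + (9/4)·R2: [0, 0, -3/4, 5/4, 17]
R6 ← R6 − R2: [0, 0, 6, -10, -3]
R4 ← R4 + (2)·R3: [0, 0, 0, 0, 22]
R5 ← R5 + R3: [0, 0, 0, 0, 28]
R6 ← R6 − (8)·R3: [0, 0, 0, 0, -91]
R5 ← R5 − (14/11)·R4: [0, 0, 0, 0, 0]
R6 ← R6 + (91/22)·R4: [0, 0, 0, 0, 0]
The echelon form has 4 nonzero rows; the last pivot sits in the augmented column, so rank(P) = 3 but rank([P|b]) = 4.
Since the ranks differ, the system is inconsistent.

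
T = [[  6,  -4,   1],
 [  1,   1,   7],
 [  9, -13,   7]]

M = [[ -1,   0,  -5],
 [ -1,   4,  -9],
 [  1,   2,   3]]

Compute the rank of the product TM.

2

First compute TM:
[[ -1, -14,   9],
 [  5,  18,   7],
 [ 11, -38,  93]]
Now row reduce the product.
R2 ← R2 + (5)·R1: [0, -52, 52]
R3 ← R3 + (11)·R1: [0, -192, 192]
R3 ← R3 − (48/13)·R2: [0, 0, 0]
2 nonzero rows, so rank(TM) = 2.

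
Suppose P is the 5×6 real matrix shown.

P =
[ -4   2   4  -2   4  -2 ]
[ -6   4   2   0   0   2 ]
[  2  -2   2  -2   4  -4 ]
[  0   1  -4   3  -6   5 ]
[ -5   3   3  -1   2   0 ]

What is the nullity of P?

4

Row reduce to echelon form.
R2 ← R2 − (3/2)·R1: [0, 1, -4, 3, -6, 5]
R3 ← R3 + (1/2)·R1: [0, -1, 4, -3, 6, -5]
R5 ← R5 − (5/4)·R1: [0, 1/2, -2, 3/2, -3, 5/2]
R3 ← R3 + R2: [0, 0, 0, 0, 0, 0]
R4 ← R4 − R2: [0, 0, 0, 0, 0, 0]
R5 ← R5 − (1/2)·R2: [0, 0, 0, 0, 0, 0]
2 nonzero rows, so rank(P) = 2.
P has 6 columns; by rank–nullity, nullity = 6 − 2 = 4.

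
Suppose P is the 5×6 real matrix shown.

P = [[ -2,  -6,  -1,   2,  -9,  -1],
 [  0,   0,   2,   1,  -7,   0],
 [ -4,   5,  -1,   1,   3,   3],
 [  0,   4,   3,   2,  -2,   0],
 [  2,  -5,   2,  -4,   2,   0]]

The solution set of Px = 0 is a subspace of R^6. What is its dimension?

Row reduce to echelon form.
R3 ← R3 − (2)·R1: [0, 17, 1, -3, 21, 5]
R5 ← R5 + R1: [0, -11, 1, -2, -7, -1]
Swap R2 ↔ R3
R4 ← R4 − (4/17)·R2: [0, 0, 47/17, 46/17, -118/17, -20/17]
R5 ← R5 + (11/17)·R2: [0, 0, 28/17, -67/17, 112/17, 38/17]
R4 ← R4 − (47/34)·R3: [0, 0, 0, 45/34, 93/34, -20/17]
R5 ← R5 − (14/17)·R3: [0, 0, 0, -81/17, 210/17, 38/17]
R5 ← R5 + (18/5)·R4: [0, 0, 0, 0, 111/5, -2]
5 nonzero rows, so rank(P) = 5.
P has 6 columns; by rank–nullity, nullity = 6 − 5 = 1.

1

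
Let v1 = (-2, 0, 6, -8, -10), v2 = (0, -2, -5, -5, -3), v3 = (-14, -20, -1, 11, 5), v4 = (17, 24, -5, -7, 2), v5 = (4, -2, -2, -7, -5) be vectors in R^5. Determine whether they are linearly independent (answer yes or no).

no

Form the matrix with these vectors as rows and row reduce.
R3 ← R3 − (7)·R1: [0, -20, -43, 67, 75]
R4 ← R4 + (17/2)·R1: [0, 24, 46, -75, -83]
R5 ← R5 + (2)·R1: [0, -2, 10, -23, -25]
R3 ← R3 − (10)·R2: [0, 0, 7, 117, 105]
R4 ← R4 + (12)·R2: [0, 0, -14, -135, -119]
R5 ← R5 − R2: [0, 0, 15, -18, -22]
R4 ← R4 + (2)·R3: [0, 0, 0, 99, 91]
R5 ← R5 − (15/7)·R3: [0, 0, 0, -1881/7, -247]
R5 ← R5 + (19/7)·R4: [0, 0, 0, 0, 0]
4 nonzero rows, so the 5 vectors span a space of dimension 4.
Since 4 < 5, the vectors are linearly dependent.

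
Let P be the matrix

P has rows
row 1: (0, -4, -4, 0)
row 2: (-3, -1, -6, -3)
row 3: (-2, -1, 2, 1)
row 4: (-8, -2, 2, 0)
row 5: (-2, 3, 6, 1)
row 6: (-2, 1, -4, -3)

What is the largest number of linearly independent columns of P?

4

Row reduce to echelon form.
Swap R1 ↔ R2
R3 ← R3 − (2/3)·R1: [0, -1/3, 6, 3]
R4 ← R4 − (8/3)·R1: [0, 2/3, 18, 8]
R5 ← R5 − (2/3)·R1: [0, 11/3, 10, 3]
R6 ← R6 − (2/3)·R1: [0, 5/3, 0, -1]
R3 ← R3 − (1/12)·R2: [0, 0, 19/3, 3]
R4 ← R4 + (1/6)·R2: [0, 0, 52/3, 8]
R5 ← R5 + (11/12)·R2: [0, 0, 19/3, 3]
R6 ← R6 + (5/12)·R2: [0, 0, -5/3, -1]
R4 ← R4 − (52/19)·R3: [0, 0, 0, -4/19]
R5 ← R5 − R3: [0, 0, 0, 0]
R6 ← R6 + (5/19)·R3: [0, 0, 0, -4/19]
R6 ← R6 − R4: [0, 0, 0, 0]
Echelon form has 4 nonzero rows, so rank(P) = 4.
The rank gives the maximum number of linearly independent columns: 4.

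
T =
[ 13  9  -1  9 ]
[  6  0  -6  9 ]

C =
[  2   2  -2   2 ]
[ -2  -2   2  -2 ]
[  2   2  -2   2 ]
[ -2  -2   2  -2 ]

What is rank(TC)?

First compute TC:
[[-12, -12,  12, -12],
 [-18, -18,  18, -18]]
Now row reduce the product.
R2 ← R2 − (3/2)·R1: [0, 0, 0, 0]
1 nonzero row, so rank(TC) = 1.

1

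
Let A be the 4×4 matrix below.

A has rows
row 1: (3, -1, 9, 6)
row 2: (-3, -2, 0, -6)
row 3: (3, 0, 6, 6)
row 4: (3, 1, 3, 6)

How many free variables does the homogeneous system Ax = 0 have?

Row reduce to echelon form.
R2 ← R2 + R1: [0, -3, 9, 0]
R3 ← R3 − R1: [0, 1, -3, 0]
R4 ← R4 − R1: [0, 2, -6, 0]
R3 ← R3 + (1/3)·R2: [0, 0, 0, 0]
R4 ← R4 + (2/3)·R2: [0, 0, 0, 0]
2 nonzero rows, so rank(A) = 2.
A has 4 columns; by rank–nullity, nullity = 4 − 2 = 2.

2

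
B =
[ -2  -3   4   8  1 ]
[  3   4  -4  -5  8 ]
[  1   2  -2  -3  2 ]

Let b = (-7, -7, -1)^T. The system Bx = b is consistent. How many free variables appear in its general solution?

Row reduce the augmented matrix [B | b].
R2 ← R2 + (3/2)·R1: [0, -1/2, 2, 7, 19/2, -35/2]
R3 ← R3 + (1/2)·R1: [0, 1/2, 0, 1, 5/2, -9/2]
R3 ← R3 + R2: [0, 0, 2, 8, 12, -22]
The echelon form has 3 nonzero rows, and every pivot lies in the first 5 columns, so rank(B) = rank([B|b]) = 3.
The system is consistent.
Free variables = (unknowns) − (rank) = 5 − 3 = 2.

2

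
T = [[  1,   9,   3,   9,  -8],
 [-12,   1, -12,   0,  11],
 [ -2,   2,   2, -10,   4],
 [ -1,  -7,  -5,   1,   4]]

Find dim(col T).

Row reduce to echelon form.
R2 ← R2 + (12)·R1: [0, 109, 24, 108, -85]
R3 ← R3 + (2)·R1: [0, 20, 8, 8, -12]
R4 ← R4 + R1: [0, 2, -2, 10, -4]
R3 ← R3 − (20/109)·R2: [0, 0, 392/109, -1288/109, 392/109]
R4 ← R4 − (2/109)·R2: [0, 0, -266/109, 874/109, -266/109]
R4 ← R4 + (19/28)·R3: [0, 0, 0, 0, 0]
Echelon form has 3 nonzero rows, so rank(T) = 3.
The column space has dimension equal to the rank: 3.

3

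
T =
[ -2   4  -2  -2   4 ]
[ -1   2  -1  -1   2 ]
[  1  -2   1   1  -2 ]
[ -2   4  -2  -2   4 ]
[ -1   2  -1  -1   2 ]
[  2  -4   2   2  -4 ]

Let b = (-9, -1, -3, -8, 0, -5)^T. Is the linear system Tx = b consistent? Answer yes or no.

Row reduce the augmented matrix [T | b].
R2 ← R2 − (1/2)·R1: [0, 0, 0, 0, 0, 7/2]
R3 ← R3 + (1/2)·R1: [0, 0, 0, 0, 0, -15/2]
R4 ← R4 − R1: [0, 0, 0, 0, 0, 1]
R5 ← R5 − (1/2)·R1: [0, 0, 0, 0, 0, 9/2]
R6 ← R6 + R1: [0, 0, 0, 0, 0, -14]
R3 ← R3 + (15/7)·R2: [0, 0, 0, 0, 0, 0]
R4 ← R4 − (2/7)·R2: [0, 0, 0, 0, 0, 0]
R5 ← R5 − (9/7)·R2: [0, 0, 0, 0, 0, 0]
R6 ← R6 + (4)·R2: [0, 0, 0, 0, 0, 0]
The echelon form has 2 nonzero rows; the last pivot sits in the augmented column, so rank(T) = 1 but rank([T|b]) = 2.
Since the ranks differ, the system is inconsistent.

no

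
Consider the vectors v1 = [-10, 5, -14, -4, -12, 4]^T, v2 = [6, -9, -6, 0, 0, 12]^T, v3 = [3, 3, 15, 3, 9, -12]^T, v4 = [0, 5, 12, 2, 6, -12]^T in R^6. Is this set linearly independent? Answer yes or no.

Form the matrix with these vectors as rows and row reduce.
R2 ← R2 + (3/5)·R1: [0, -6, -72/5, -12/5, -36/5, 72/5]
R3 ← R3 + (3/10)·R1: [0, 9/2, 54/5, 9/5, 27/5, -54/5]
R3 ← R3 + (3/4)·R2: [0, 0, 0, 0, 0, 0]
R4 ← R4 + (5/6)·R2: [0, 0, 0, 0, 0, 0]
2 nonzero rows, so the 4 vectors span a space of dimension 2.
Since 2 < 4, the vectors are linearly dependent.

no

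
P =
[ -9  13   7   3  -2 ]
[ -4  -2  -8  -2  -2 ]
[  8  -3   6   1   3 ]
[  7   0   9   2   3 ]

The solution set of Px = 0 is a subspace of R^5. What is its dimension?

Row reduce to echelon form.
R2 ← R2 − (4/9)·R1: [0, -70/9, -100/9, -10/3, -10/9]
R3 ← R3 + (8/9)·R1: [0, 77/9, 110/9, 11/3, 11/9]
R4 ← R4 + (7/9)·R1: [0, 91/9, 130/9, 13/3, 13/9]
R3 ← R3 + (11/10)·R2: [0, 0, 0, 0, 0]
R4 ← R4 + (13/10)·R2: [0, 0, 0, 0, 0]
2 nonzero rows, so rank(P) = 2.
P has 5 columns; by rank–nullity, nullity = 5 − 2 = 3.

3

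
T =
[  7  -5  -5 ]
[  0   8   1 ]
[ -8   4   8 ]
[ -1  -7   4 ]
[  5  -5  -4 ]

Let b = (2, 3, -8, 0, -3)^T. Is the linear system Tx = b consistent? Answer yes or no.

Row reduce the augmented matrix [T | b].
R3 ← R3 + (8/7)·R1: [0, -12/7, 16/7, -40/7]
R4 ← R4 + (1/7)·R1: [0, -54/7, 23/7, 2/7]
R5 ← R5 − (5/7)·R1: [0, -10/7, -3/7, -31/7]
R3 ← R3 + (3/14)·R2: [0, 0, 5/2, -71/14]
R4 ← R4 + (27/28)·R2: [0, 0, 17/4, 89/28]
R5 ← R5 + (5/28)·R2: [0, 0, -1/4, -109/28]
R4 ← R4 − (17/10)·R3: [0, 0, 0, 59/5]
R5 ← R5 + (1/10)·R3: [0, 0, 0, -22/5]
R5 ← R5 + (22/59)·R4: [0, 0, 0, 0]
The echelon form has 4 nonzero rows; the last pivot sits in the augmented column, so rank(T) = 3 but rank([T|b]) = 4.
Since the ranks differ, the system is inconsistent.

no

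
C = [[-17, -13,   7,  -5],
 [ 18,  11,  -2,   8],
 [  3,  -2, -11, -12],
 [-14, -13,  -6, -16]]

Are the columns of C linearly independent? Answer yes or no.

yes

Row reduce C to echelon form.
R2 ← R2 + (18/17)·R1: [0, -47/17, 92/17, 46/17]
R3 ← R3 + (3/17)·R1: [0, -73/17, -166/17, -219/17]
R4 ← R4 − (14/17)·R1: [0, -39/17, -200/17, -202/17]
R3 ← R3 − (73/47)·R2: [0, 0, -854/47, -803/47]
R4 ← R4 − (39/47)·R2: [0, 0, -764/47, -664/47]
R4 ← R4 − (382/427)·R3: [0, 0, 0, 494/427]
4 pivots among 4 columns.
Every column is a pivot column, so the columns are linearly independent.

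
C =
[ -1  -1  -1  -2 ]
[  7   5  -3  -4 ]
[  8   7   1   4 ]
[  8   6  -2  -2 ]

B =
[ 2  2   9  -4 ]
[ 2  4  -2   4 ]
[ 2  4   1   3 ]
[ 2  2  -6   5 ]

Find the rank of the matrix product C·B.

3

First compute CB:
[[-10, -14,   4, -13],
 [ 10,  14,  74, -37],
 [ 40,  56,  35,  19],
 [ 20,  28,  70, -24]]
Now row reduce the product.
R2 ← R2 + R1: [0, 0, 78, -50]
R3 ← R3 + (4)·R1: [0, 0, 51, -33]
R4 ← R4 + (2)·R1: [0, 0, 78, -50]
R3 ← R3 − (17/26)·R2: [0, 0, 0, -4/13]
R4 ← R4 − R2: [0, 0, 0, 0]
3 nonzero rows, so rank(CB) = 3.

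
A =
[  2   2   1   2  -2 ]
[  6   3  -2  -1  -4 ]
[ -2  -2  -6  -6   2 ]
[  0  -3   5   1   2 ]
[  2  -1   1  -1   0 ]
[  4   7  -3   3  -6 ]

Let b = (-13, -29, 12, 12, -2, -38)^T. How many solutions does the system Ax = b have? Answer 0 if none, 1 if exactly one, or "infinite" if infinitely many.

Row reduce the augmented matrix [A | b].
R2 ← R2 − (3)·R1: [0, -3, -5, -7, 2, 10]
R3 ← R3 + R1: [0, 0, -5, -4, 0, -1]
R5 ← R5 − R1: [0, -3, 0, -3, 2, 11]
R6 ← R6 − (2)·R1: [0, 3, -5, -1, -2, -12]
R4 ← R4 − R2: [0, 0, 10, 8, 0, 2]
R5 ← R5 − R2: [0, 0, 5, 4, 0, 1]
R6 ← R6 + R2: [0, 0, -10, -8, 0, -2]
R4 ← R4 + (2)·R3: [0, 0, 0, 0, 0, 0]
R5 ← R5 + R3: [0, 0, 0, 0, 0, 0]
R6 ← R6 − (2)·R3: [0, 0, 0, 0, 0, 0]
The echelon form has 3 nonzero rows, and every pivot lies in the first 5 columns, so rank(A) = rank([A|b]) = 3.
The system is consistent.
rank = 3 < 5 unknowns, so there are infinitely many solutions.

infinite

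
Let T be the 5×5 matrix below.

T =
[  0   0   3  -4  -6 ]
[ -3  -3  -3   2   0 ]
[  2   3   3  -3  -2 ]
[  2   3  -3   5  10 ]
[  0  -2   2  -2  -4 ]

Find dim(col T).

3

Row reduce to echelon form.
Swap R1 ↔ R2
R3 ← R3 + (2/3)·R1: [0, 1, 1, -5/3, -2]
R4 ← R4 + (2/3)·R1: [0, 1, -5, 19/3, 10]
Swap R2 ↔ R3
R4 ← R4 − R2: [0, 0, -6, 8, 12]
R5 ← R5 + (2)·R2: [0, 0, 4, -16/3, -8]
R4 ← R4 + (2)·R3: [0, 0, 0, 0, 0]
R5 ← R5 − (4/3)·R3: [0, 0, 0, 0, 0]
Echelon form has 3 nonzero rows, so rank(T) = 3.
The column space has dimension equal to the rank: 3.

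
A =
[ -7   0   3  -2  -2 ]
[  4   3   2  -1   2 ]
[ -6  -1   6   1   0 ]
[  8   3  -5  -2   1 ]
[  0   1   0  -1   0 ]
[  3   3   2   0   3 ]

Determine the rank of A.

4

Row reduce to echelon form.
R2 ← R2 + (4/7)·R1: [0, 3, 26/7, -15/7, 6/7]
R3 ← R3 − (6/7)·R1: [0, -1, 24/7, 19/7, 12/7]
R4 ← R4 + (8/7)·R1: [0, 3, -11/7, -30/7, -9/7]
R6 ← R6 + (3/7)·R1: [0, 3, 23/7, -6/7, 15/7]
R3 ← R3 + (1/3)·R2: [0, 0, 14/3, 2, 2]
R4 ← R4 − R2: [0, 0, -37/7, -15/7, -15/7]
R5 ← R5 − (1/3)·R2: [0, 0, -26/21, -2/7, -2/7]
R6 ← R6 − R2: [0, 0, -3/7, 9/7, 9/7]
R4 ← R4 + (111/98)·R3: [0, 0, 0, 6/49, 6/49]
R5 ← R5 + (13/49)·R3: [0, 0, 0, 12/49, 12/49]
R6 ← R6 + (9/98)·R3: [0, 0, 0, 72/49, 72/49]
R5 ← R5 − (2)·R4: [0, 0, 0, 0, 0]
R6 ← R6 − (12)·R4: [0, 0, 0, 0, 0]
Echelon form has 4 nonzero rows, so rank(A) = 4.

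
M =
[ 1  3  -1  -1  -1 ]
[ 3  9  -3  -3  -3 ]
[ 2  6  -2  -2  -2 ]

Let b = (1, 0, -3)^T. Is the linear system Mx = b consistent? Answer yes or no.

no

Row reduce the augmented matrix [M | b].
R2 ← R2 − (3)·R1: [0, 0, 0, 0, 0, -3]
R3 ← R3 − (2)·R1: [0, 0, 0, 0, 0, -5]
R3 ← R3 − (5/3)·R2: [0, 0, 0, 0, 0, 0]
The echelon form has 2 nonzero rows; the last pivot sits in the augmented column, so rank(M) = 1 but rank([M|b]) = 2.
Since the ranks differ, the system is inconsistent.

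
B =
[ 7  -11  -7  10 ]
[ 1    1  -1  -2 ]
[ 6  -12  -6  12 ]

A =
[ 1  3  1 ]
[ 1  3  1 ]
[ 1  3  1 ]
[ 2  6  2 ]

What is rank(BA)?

1

First compute BA:
[[  9,  27,   9],
 [ -3,  -9,  -3],
 [ 12,  36,  12]]
Now row reduce the product.
R2 ← R2 + (1/3)·R1: [0, 0, 0]
R3 ← R3 − (4/3)·R1: [0, 0, 0]
1 nonzero row, so rank(BA) = 1.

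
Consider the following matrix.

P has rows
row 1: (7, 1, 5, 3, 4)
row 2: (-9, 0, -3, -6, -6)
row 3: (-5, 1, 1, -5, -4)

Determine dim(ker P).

3

Row reduce to echelon form.
R2 ← R2 + (9/7)·R1: [0, 9/7, 24/7, -15/7, -6/7]
R3 ← R3 + (5/7)·R1: [0, 12/7, 32/7, -20/7, -8/7]
R3 ← R3 − (4/3)·R2: [0, 0, 0, 0, 0]
2 nonzero rows, so rank(P) = 2.
P has 5 columns; by rank–nullity, nullity = 5 − 2 = 3.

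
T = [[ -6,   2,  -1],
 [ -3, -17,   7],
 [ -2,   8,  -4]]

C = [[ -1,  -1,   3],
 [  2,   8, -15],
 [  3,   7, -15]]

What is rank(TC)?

2

First compute TC:
[[  7,  15, -33],
 [-10, -84, 141],
 [  6,  38, -66]]
Now row reduce the product.
R2 ← R2 + (10/7)·R1: [0, -438/7, 657/7]
R3 ← R3 − (6/7)·R1: [0, 176/7, -264/7]
R3 ← R3 + (88/219)·R2: [0, 0, 0]
2 nonzero rows, so rank(TC) = 2.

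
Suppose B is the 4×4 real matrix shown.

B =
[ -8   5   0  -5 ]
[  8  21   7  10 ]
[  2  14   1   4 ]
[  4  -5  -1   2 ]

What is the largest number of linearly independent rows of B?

Row reduce to echelon form.
R2 ← R2 + R1: [0, 26, 7, 5]
R3 ← R3 + (1/4)·R1: [0, 61/4, 1, 11/4]
R4 ← R4 + (1/2)·R1: [0, -5/2, -1, -1/2]
R3 ← R3 − (61/104)·R2: [0, 0, -323/104, -19/104]
R4 ← R4 + (5/52)·R2: [0, 0, -17/52, -1/52]
R4 ← R4 − (2/19)·R3: [0, 0, 0, 0]
Echelon form has 3 nonzero rows, so rank(B) = 3.
The rank gives the maximum number of linearly independent rows: 3.

3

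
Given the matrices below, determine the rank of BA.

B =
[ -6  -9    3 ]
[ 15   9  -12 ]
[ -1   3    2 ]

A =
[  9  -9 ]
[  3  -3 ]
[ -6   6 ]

First compute BA:
[[-99,  99],
 [234, -234],
 [-12,  12]]
Now row reduce the product.
R2 ← R2 + (26/11)·R1: [0, 0]
R3 ← R3 − (4/33)·R1: [0, 0]
1 nonzero row, so rank(BA) = 1.

1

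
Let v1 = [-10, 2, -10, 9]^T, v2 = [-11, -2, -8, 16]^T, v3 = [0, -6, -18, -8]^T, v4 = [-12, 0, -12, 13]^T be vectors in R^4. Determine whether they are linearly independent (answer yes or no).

no

Form the matrix with these vectors as rows and row reduce.
R2 ← R2 − (11/10)·R1: [0, -21/5, 3, 61/10]
R4 ← R4 − (6/5)·R1: [0, -12/5, 0, 11/5]
R3 ← R3 − (10/7)·R2: [0, 0, -156/7, -117/7]
R4 ← R4 − (4/7)·R2: [0, 0, -12/7, -9/7]
R4 ← R4 − (1/13)·R3: [0, 0, 0, 0]
3 nonzero rows, so the 4 vectors span a space of dimension 3.
Since 3 < 4, the vectors are linearly dependent.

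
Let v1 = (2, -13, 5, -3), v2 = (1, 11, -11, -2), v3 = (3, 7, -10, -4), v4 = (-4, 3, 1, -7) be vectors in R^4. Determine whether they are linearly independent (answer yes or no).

Form the matrix with these vectors as rows and row reduce.
R2 ← R2 − (1/2)·R1: [0, 35/2, -27/2, -1/2]
R3 ← R3 − (3/2)·R1: [0, 53/2, -35/2, 1/2]
R4 ← R4 + (2)·R1: [0, -23, 11, -13]
R3 ← R3 − (53/35)·R2: [0, 0, 103/35, 44/35]
R4 ← R4 + (46/35)·R2: [0, 0, -236/35, -478/35]
R4 ← R4 + (236/103)·R3: [0, 0, 0, -1110/103]
4 nonzero rows, so the 4 vectors span a space of dimension 4.
Since 4 = 4, the vectors are linearly independent.

yes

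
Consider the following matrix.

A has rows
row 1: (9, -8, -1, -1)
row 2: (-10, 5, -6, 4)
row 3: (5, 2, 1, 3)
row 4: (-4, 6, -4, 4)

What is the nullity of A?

0

Row reduce to echelon form.
R2 ← R2 + (10/9)·R1: [0, -35/9, -64/9, 26/9]
R3 ← R3 − (5/9)·R1: [0, 58/9, 14/9, 32/9]
R4 ← R4 + (4/9)·R1: [0, 22/9, -40/9, 32/9]
R3 ← R3 + (58/35)·R2: [0, 0, -358/35, 292/35]
R4 ← R4 + (22/35)·R2: [0, 0, -312/35, 188/35]
R4 ← R4 − (156/179)·R3: [0, 0, 0, -340/179]
4 nonzero rows, so rank(A) = 4.
A has 4 columns; by rank–nullity, nullity = 4 − 4 = 0.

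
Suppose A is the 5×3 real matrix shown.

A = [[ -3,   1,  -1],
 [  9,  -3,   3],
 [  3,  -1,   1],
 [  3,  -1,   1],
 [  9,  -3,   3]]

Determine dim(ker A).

2

Row reduce to echelon form.
R2 ← R2 + (3)·R1: [0, 0, 0]
R3 ← R3 + R1: [0, 0, 0]
R4 ← R4 + R1: [0, 0, 0]
R5 ← R5 + (3)·R1: [0, 0, 0]
1 nonzero row, so rank(A) = 1.
A has 3 columns; by rank–nullity, nullity = 3 − 1 = 2.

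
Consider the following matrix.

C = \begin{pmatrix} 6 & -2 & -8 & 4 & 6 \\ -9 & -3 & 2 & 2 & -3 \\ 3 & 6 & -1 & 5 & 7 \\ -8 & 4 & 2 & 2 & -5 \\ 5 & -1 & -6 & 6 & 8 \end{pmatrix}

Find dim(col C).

5

Row reduce to echelon form.
R2 ← R2 + (3/2)·R1: [0, -6, -10, 8, 6]
R3 ← R3 − (1/2)·R1: [0, 7, 3, 3, 4]
R4 ← R4 + (4/3)·R1: [0, 4/3, -26/3, 22/3, 3]
R5 ← R5 − (5/6)·R1: [0, 2/3, 2/3, 8/3, 3]
R3 ← R3 + (7/6)·R2: [0, 0, -26/3, 37/3, 11]
R4 ← R4 + (2/9)·R2: [0, 0, -98/9, 82/9, 13/3]
R5 ← R5 + (1/9)·R2: [0, 0, -4/9, 32/9, 11/3]
R4 ← R4 − (49/39)·R3: [0, 0, 0, -83/13, -370/39]
R5 ← R5 − (2/39)·R3: [0, 0, 0, 38/13, 121/39]
R5 ← R5 + (38/83)·R4: [0, 0, 0, 0, -103/83]
Echelon form has 5 nonzero rows, so rank(C) = 5.
The column space has dimension equal to the rank: 5.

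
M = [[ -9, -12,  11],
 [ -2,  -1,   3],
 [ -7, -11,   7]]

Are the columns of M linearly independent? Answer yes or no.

yes

Row reduce M to echelon form.
R2 ← R2 − (2/9)·R1: [0, 5/3, 5/9]
R3 ← R3 − (7/9)·R1: [0, -5/3, -14/9]
R3 ← R3 + R2: [0, 0, -1]
3 pivots among 3 columns.
Every column is a pivot column, so the columns are linearly independent.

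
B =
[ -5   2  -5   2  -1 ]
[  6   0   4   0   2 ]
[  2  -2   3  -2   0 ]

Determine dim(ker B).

3

Row reduce to echelon form.
R2 ← R2 + (6/5)·R1: [0, 12/5, -2, 12/5, 4/5]
R3 ← R3 + (2/5)·R1: [0, -6/5, 1, -6/5, -2/5]
R3 ← R3 + (1/2)·R2: [0, 0, 0, 0, 0]
2 nonzero rows, so rank(B) = 2.
B has 5 columns; by rank–nullity, nullity = 5 − 2 = 3.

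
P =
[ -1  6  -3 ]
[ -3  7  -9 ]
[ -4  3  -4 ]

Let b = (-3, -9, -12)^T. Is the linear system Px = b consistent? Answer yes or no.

yes

Row reduce the augmented matrix [P | b].
R2 ← R2 − (3)·R1: [0, -11, 0, 0]
R3 ← R3 − (4)·R1: [0, -21, 8, 0]
R3 ← R3 − (21/11)·R2: [0, 0, 8, 0]
The echelon form has 3 nonzero rows, and every pivot lies in the first 3 columns, so rank(P) = rank([P|b]) = 3.
The system is consistent.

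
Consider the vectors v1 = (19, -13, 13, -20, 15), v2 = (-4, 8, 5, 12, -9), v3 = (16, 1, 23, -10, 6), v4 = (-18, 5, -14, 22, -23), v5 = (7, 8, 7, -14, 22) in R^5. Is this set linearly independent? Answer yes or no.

Form the matrix with these vectors as rows and row reduce.
R2 ← R2 + (4/19)·R1: [0, 100/19, 147/19, 148/19, -111/19]
R3 ← R3 − (16/19)·R1: [0, 227/19, 229/19, 130/19, -126/19]
R4 ← R4 + (18/19)·R1: [0, -139/19, -32/19, 58/19, -167/19]
R5 ← R5 − (7/19)·R1: [0, 243/19, 42/19, -126/19, 313/19]
R3 ← R3 − (227/100)·R2: [0, 0, -551/100, -271/25, 663/100]
R4 ← R4 + (139/100)·R2: [0, 0, 907/100, 347/25, -1691/100]
R5 ← R5 − (243/100)·R2: [0, 0, -1659/100, -639/25, 3067/100]
R4 ← R4 + (907/551)·R3: [0, 0, 0, -2184/551, -3304/551]
R5 ← R5 − (1659/551)·R3: [0, 0, 0, 3900/551, 5900/551]
R5 ← R5 + (25/14)·R4: [0, 0, 0, 0, 0]
4 nonzero rows, so the 5 vectors span a space of dimension 4.
Since 4 < 5, the vectors are linearly dependent.

no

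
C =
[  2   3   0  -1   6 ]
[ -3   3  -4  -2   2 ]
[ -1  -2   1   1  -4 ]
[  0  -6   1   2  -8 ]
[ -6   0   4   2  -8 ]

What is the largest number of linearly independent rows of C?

3

Row reduce to echelon form.
R2 ← R2 + (3/2)·R1: [0, 15/2, -4, -7/2, 11]
R3 ← R3 + (1/2)·R1: [0, -1/2, 1, 1/2, -1]
R5 ← R5 + (3)·R1: [0, 9, 4, -1, 10]
R3 ← R3 + (1/15)·R2: [0, 0, 11/15, 4/15, -4/15]
R4 ← R4 + (4/5)·R2: [0, 0, -11/5, -4/5, 4/5]
R5 ← R5 − (6/5)·R2: [0, 0, 44/5, 16/5, -16/5]
R4 ← R4 + (3)·R3: [0, 0, 0, 0, 0]
R5 ← R5 − (12)·R3: [0, 0, 0, 0, 0]
Echelon form has 3 nonzero rows, so rank(C) = 3.
The rank gives the maximum number of linearly independent rows: 3.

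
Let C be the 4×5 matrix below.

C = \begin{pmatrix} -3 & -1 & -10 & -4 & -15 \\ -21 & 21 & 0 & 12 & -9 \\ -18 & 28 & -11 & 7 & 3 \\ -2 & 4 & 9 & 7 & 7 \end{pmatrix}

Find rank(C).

Row reduce to echelon form.
R2 ← R2 − (7)·R1: [0, 28, 70, 40, 96]
R3 ← R3 − (6)·R1: [0, 34, 49, 31, 93]
R4 ← R4 − (2/3)·R1: [0, 14/3, 47/3, 29/3, 17]
R3 ← R3 − (17/14)·R2: [0, 0, -36, -123/7, -165/7]
R4 ← R4 − (1/6)·R2: [0, 0, 4, 3, 1]
R4 ← R4 + (1/9)·R3: [0, 0, 0, 22/21, -34/21]
Echelon form has 4 nonzero rows, so rank(C) = 4.

4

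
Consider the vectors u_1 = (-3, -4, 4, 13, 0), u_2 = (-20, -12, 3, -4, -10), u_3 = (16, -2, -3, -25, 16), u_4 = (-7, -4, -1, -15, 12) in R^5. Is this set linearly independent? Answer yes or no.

Form the matrix with these vectors as rows and row reduce.
R2 ← R2 − (20/3)·R1: [0, 44/3, -71/3, -272/3, -10]
R3 ← R3 + (16/3)·R1: [0, -70/3, 55/3, 133/3, 16]
R4 ← R4 − (7/3)·R1: [0, 16/3, -31/3, -136/3, 12]
R3 ← R3 + (35/22)·R2: [0, 0, -425/22, -1099/11, 1/11]
R4 ← R4 − (4/11)·R2: [0, 0, -19/11, -136/11, 172/11]
R4 ← R4 − (38/425)·R3: [0, 0, 0, -1458/425, 6642/425]
4 nonzero rows, so the 4 vectors span a space of dimension 4.
Since 4 = 4, the vectors are linearly independent.

yes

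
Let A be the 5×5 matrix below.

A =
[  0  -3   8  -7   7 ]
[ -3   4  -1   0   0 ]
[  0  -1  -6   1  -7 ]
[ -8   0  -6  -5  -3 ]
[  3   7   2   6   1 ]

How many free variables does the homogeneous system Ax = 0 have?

0

Row reduce to echelon form.
Swap R1 ↔ R2
R4 ← R4 − (8/3)·R1: [0, -32/3, -10/3, -5, -3]
R5 ← R5 + R1: [0, 11, 1, 6, 1]
R3 ← R3 − (1/3)·R2: [0, 0, -26/3, 10/3, -28/3]
R4 ← R4 − (32/9)·R2: [0, 0, -286/9, 179/9, -251/9]
R5 ← R5 + (11/3)·R2: [0, 0, 91/3, -59/3, 80/3]
R4 ← R4 − (11/3)·R3: [0, 0, 0, 23/3, 19/3]
R5 ← R5 + (7/2)·R3: [0, 0, 0, -8, -6]
R5 ← R5 + (24/23)·R4: [0, 0, 0, 0, 14/23]
5 nonzero rows, so rank(A) = 5.
A has 5 columns; by rank–nullity, nullity = 5 − 5 = 0.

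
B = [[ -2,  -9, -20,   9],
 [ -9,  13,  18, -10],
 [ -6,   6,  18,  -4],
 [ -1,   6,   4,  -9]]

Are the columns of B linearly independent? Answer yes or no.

Row reduce B to echelon form.
R2 ← R2 − (9/2)·R1: [0, 107/2, 108, -101/2]
R3 ← R3 − (3)·R1: [0, 33, 78, -31]
R4 ← R4 − (1/2)·R1: [0, 21/2, 14, -27/2]
R3 ← R3 − (66/107)·R2: [0, 0, 1218/107, 16/107]
R4 ← R4 − (21/107)·R2: [0, 0, -770/107, -384/107]
R4 ← R4 + (55/87)·R3: [0, 0, 0, -304/87]
4 pivots among 4 columns.
Every column is a pivot column, so the columns are linearly independent.

yes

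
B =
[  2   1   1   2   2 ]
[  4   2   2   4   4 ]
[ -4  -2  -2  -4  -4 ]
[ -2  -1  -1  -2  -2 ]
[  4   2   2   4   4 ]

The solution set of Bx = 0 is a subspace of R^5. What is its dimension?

Row reduce to echelon form.
R2 ← R2 − (2)·R1: [0, 0, 0, 0, 0]
R3 ← R3 + (2)·R1: [0, 0, 0, 0, 0]
R4 ← R4 + R1: [0, 0, 0, 0, 0]
R5 ← R5 − (2)·R1: [0, 0, 0, 0, 0]
1 nonzero row, so rank(B) = 1.
B has 5 columns; by rank–nullity, nullity = 5 − 1 = 4.

4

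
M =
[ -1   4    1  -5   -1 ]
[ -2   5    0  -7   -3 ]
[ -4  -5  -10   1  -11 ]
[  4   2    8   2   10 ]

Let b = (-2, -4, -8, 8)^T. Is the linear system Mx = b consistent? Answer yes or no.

yes

Row reduce the augmented matrix [M | b].
R2 ← R2 − (2)·R1: [0, -3, -2, 3, -1, 0]
R3 ← R3 − (4)·R1: [0, -21, -14, 21, -7, 0]
R4 ← R4 + (4)·R1: [0, 18, 12, -18, 6, 0]
R3 ← R3 − (7)·R2: [0, 0, 0, 0, 0, 0]
R4 ← R4 + (6)·R2: [0, 0, 0, 0, 0, 0]
The echelon form has 2 nonzero rows, and every pivot lies in the first 5 columns, so rank(M) = rank([M|b]) = 2.
The system is consistent.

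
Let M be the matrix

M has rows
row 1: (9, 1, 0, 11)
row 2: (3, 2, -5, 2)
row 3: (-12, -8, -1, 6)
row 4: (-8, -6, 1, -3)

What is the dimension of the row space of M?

4

Row reduce to echelon form.
R2 ← R2 − (1/3)·R1: [0, 5/3, -5, -5/3]
R3 ← R3 + (4/3)·R1: [0, -20/3, -1, 62/3]
R4 ← R4 + (8/9)·R1: [0, -46/9, 1, 61/9]
R3 ← R3 + (4)·R2: [0, 0, -21, 14]
R4 ← R4 + (46/15)·R2: [0, 0, -43/3, 5/3]
R4 ← R4 − (43/63)·R3: [0, 0, 0, -71/9]
Echelon form has 4 nonzero rows, so rank(M) = 4.
The row space has dimension equal to the rank: 4.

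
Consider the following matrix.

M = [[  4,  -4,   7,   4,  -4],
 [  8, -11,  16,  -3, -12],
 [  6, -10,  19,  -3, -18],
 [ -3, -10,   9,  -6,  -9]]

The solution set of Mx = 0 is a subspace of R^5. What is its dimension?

Row reduce to echelon form.
R2 ← R2 − (2)·R1: [0, -3, 2, -11, -4]
R3 ← R3 − (3/2)·R1: [0, -4, 17/2, -9, -12]
R4 ← R4 + (3/4)·R1: [0, -13, 57/4, -3, -12]
R3 ← R3 − (4/3)·R2: [0, 0, 35/6, 17/3, -20/3]
R4 ← R4 − (13/3)·R2: [0, 0, 67/12, 134/3, 16/3]
R4 ← R4 − (67/70)·R3: [0, 0, 0, 2747/70, 82/7]
4 nonzero rows, so rank(M) = 4.
M has 5 columns; by rank–nullity, nullity = 5 − 4 = 1.

1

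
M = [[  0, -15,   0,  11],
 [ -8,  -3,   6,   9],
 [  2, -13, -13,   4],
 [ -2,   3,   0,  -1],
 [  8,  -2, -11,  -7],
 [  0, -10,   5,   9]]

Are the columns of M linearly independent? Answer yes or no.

Row reduce M to echelon form.
Swap R1 ↔ R2
R3 ← R3 + (1/4)·R1: [0, -55/4, -23/2, 25/4]
R4 ← R4 − (1/4)·R1: [0, 15/4, -3/2, -13/4]
R5 ← R5 + R1: [0, -5, -5, 2]
R3 ← R3 − (11/12)·R2: [0, 0, -23/2, -23/6]
R4 ← R4 + (1/4)·R2: [0, 0, -3/2, -1/2]
R5 ← R5 − (1/3)·R2: [0, 0, -5, -5/3]
R6 ← R6 − (2/3)·R2: [0, 0, 5, 5/3]
R4 ← R4 − (3/23)·R3: [0, 0, 0, 0]
R5 ← R5 − (10/23)·R3: [0, 0, 0, 0]
R6 ← R6 + (10/23)·R3: [0, 0, 0, 0]
3 pivots among 4 columns.
Only 3 < 4 pivot columns, so the columns are linearly dependent.

no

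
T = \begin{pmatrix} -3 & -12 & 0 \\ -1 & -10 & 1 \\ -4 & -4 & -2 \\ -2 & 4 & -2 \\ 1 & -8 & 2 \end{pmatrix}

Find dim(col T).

Row reduce to echelon form.
R2 ← R2 − (1/3)·R1: [0, -6, 1]
R3 ← R3 − (4/3)·R1: [0, 12, -2]
R4 ← R4 − (2/3)·R1: [0, 12, -2]
R5 ← R5 + (1/3)·R1: [0, -12, 2]
R3 ← R3 + (2)·R2: [0, 0, 0]
R4 ← R4 + (2)·R2: [0, 0, 0]
R5 ← R5 − (2)·R2: [0, 0, 0]
Echelon form has 2 nonzero rows, so rank(T) = 2.
The column space has dimension equal to the rank: 2.

2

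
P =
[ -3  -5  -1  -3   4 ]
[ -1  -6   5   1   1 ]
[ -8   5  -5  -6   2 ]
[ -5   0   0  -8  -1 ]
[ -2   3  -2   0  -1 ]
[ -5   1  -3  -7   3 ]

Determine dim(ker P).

Row reduce to echelon form.
R2 ← R2 − (1/3)·R1: [0, -13/3, 16/3, 2, -1/3]
R3 ← R3 − (8/3)·R1: [0, 55/3, -7/3, 2, -26/3]
R4 ← R4 − (5/3)·R1: [0, 25/3, 5/3, -3, -23/3]
R5 ← R5 − (2/3)·R1: [0, 19/3, -4/3, 2, -11/3]
R6 ← R6 − (5/3)·R1: [0, 28/3, -4/3, -2, -11/3]
R3 ← R3 + (55/13)·R2: [0, 0, 263/13, 136/13, -131/13]
R4 ← R4 + (25/13)·R2: [0, 0, 155/13, 11/13, -108/13]
R5 ← R5 + (19/13)·R2: [0, 0, 84/13, 64/13, -54/13]
R6 ← R6 + (28/13)·R2: [0, 0, 132/13, 30/13, -57/13]
R4 ← R4 − (155/263)·R3: [0, 0, 0, -1399/263, -623/263]
R5 ← R5 − (84/263)·R3: [0, 0, 0, 416/263, -246/263]
R6 ← R6 − (132/263)·R3: [0, 0, 0, -774/263, 177/263]
R5 ← R5 + (416/1399)·R4: [0, 0, 0, 0, -2294/1399]
R6 ← R6 − (774/1399)·R4: [0, 0, 0, 0, 2775/1399]
R6 ← R6 + (75/62)·R5: [0, 0, 0, 0, 0]
5 nonzero rows, so rank(P) = 5.
P has 5 columns; by rank–nullity, nullity = 5 − 5 = 0.

0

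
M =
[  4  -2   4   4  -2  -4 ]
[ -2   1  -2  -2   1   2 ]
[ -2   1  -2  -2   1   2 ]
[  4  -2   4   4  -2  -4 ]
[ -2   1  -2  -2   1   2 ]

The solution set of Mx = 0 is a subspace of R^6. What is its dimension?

5

Row reduce to echelon form.
R2 ← R2 + (1/2)·R1: [0, 0, 0, 0, 0, 0]
R3 ← R3 + (1/2)·R1: [0, 0, 0, 0, 0, 0]
R4 ← R4 − R1: [0, 0, 0, 0, 0, 0]
R5 ← R5 + (1/2)·R1: [0, 0, 0, 0, 0, 0]
1 nonzero row, so rank(M) = 1.
M has 6 columns; by rank–nullity, nullity = 6 − 1 = 5.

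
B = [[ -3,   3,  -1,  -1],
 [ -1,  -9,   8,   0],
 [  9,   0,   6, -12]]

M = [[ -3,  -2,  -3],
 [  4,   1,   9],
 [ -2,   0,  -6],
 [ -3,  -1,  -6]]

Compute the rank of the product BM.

2

First compute BM:
[[ 26,  10,  48],
 [-49,  -7, -126],
 [ -3,  -6,   9]]
Now row reduce the product.
R2 ← R2 + (49/26)·R1: [0, 154/13, -462/13]
R3 ← R3 + (3/26)·R1: [0, -63/13, 189/13]
R3 ← R3 + (9/22)·R2: [0, 0, 0]
2 nonzero rows, so rank(BM) = 2.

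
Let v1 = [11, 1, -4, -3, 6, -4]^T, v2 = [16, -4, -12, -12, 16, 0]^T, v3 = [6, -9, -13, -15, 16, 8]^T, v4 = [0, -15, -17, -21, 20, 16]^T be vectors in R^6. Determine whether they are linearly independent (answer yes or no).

no

Form the matrix with these vectors as rows and row reduce.
R2 ← R2 − (16/11)·R1: [0, -60/11, -68/11, -84/11, 80/11, 64/11]
R3 ← R3 − (6/11)·R1: [0, -105/11, -119/11, -147/11, 140/11, 112/11]
R3 ← R3 − (7/4)·R2: [0, 0, 0, 0, 0, 0]
R4 ← R4 − (11/4)·R2: [0, 0, 0, 0, 0, 0]
2 nonzero rows, so the 4 vectors span a space of dimension 2.
Since 2 < 4, the vectors are linearly dependent.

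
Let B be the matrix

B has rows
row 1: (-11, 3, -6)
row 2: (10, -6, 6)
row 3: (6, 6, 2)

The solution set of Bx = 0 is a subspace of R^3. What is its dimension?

Row reduce to echelon form.
R2 ← R2 + (10/11)·R1: [0, -36/11, 6/11]
R3 ← R3 + (6/11)·R1: [0, 84/11, -14/11]
R3 ← R3 + (7/3)·R2: [0, 0, 0]
2 nonzero rows, so rank(B) = 2.
B has 3 columns; by rank–nullity, nullity = 3 − 2 = 1.

1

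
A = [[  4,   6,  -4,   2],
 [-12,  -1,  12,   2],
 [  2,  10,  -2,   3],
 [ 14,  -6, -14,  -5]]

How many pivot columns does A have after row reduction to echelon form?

Row reduce to echelon form.
R2 ← R2 + (3)·R1: [0, 17, 0, 8]
R3 ← R3 − (1/2)·R1: [0, 7, 0, 2]
R4 ← R4 − (7/2)·R1: [0, -27, 0, -12]
R3 ← R3 − (7/17)·R2: [0, 0, 0, -22/17]
R4 ← R4 + (27/17)·R2: [0, 0, 0, 12/17]
R4 ← R4 + (6/11)·R3: [0, 0, 0, 0]
Echelon form has 3 nonzero rows, so rank(A) = 3.
Each nonzero row contributes one pivot column: 3 pivot columns.

3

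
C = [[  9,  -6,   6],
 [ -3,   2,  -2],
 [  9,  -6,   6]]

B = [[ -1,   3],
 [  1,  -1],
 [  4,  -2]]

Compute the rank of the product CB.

1

First compute CB:
[[  9,  21],
 [ -3,  -7],
 [  9,  21]]
Now row reduce the product.
R2 ← R2 + (1/3)·R1: [0, 0]
R3 ← R3 − R1: [0, 0]
1 nonzero row, so rank(CB) = 1.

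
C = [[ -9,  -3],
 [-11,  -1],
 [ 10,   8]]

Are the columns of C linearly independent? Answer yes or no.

Row reduce C to echelon form.
R2 ← R2 − (11/9)·R1: [0, 8/3]
R3 ← R3 + (10/9)·R1: [0, 14/3]
R3 ← R3 − (7/4)·R2: [0, 0]
2 pivots among 2 columns.
Every column is a pivot column, so the columns are linearly independent.

yes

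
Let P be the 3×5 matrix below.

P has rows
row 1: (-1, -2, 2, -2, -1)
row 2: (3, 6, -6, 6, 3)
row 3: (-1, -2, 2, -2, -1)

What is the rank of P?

Row reduce to echelon form.
R2 ← R2 + (3)·R1: [0, 0, 0, 0, 0]
R3 ← R3 − R1: [0, 0, 0, 0, 0]
Echelon form has 1 nonzero row, so rank(P) = 1.

1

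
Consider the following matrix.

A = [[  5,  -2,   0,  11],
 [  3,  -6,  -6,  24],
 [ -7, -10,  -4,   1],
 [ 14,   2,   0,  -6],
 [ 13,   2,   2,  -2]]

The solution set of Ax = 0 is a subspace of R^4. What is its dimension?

Row reduce to echelon form.
R2 ← R2 − (3/5)·R1: [0, -24/5, -6, 87/5]
R3 ← R3 + (7/5)·R1: [0, -64/5, -4, 82/5]
R4 ← R4 − (14/5)·R1: [0, 38/5, 0, -184/5]
R5 ← R5 − (13/5)·R1: [0, 36/5, 2, -153/5]
R3 ← R3 − (8/3)·R2: [0, 0, 12, -30]
R4 ← R4 + (19/12)·R2: [0, 0, -19/2, -37/4]
R5 ← R5 + (3/2)·R2: [0, 0, -7, -9/2]
R4 ← R4 + (19/24)·R3: [0, 0, 0, -33]
R5 ← R5 + (7/12)·R3: [0, 0, 0, -22]
R5 ← R5 − (2/3)·R4: [0, 0, 0, 0]
4 nonzero rows, so rank(A) = 4.
A has 4 columns; by rank–nullity, nullity = 4 − 4 = 0.

0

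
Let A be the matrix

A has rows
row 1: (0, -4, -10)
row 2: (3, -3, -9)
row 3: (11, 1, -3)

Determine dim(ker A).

Row reduce to echelon form.
Swap R1 ↔ R2
R3 ← R3 − (11/3)·R1: [0, 12, 30]
R3 ← R3 + (3)·R2: [0, 0, 0]
2 nonzero rows, so rank(A) = 2.
A has 3 columns; by rank–nullity, nullity = 3 − 2 = 1.

1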